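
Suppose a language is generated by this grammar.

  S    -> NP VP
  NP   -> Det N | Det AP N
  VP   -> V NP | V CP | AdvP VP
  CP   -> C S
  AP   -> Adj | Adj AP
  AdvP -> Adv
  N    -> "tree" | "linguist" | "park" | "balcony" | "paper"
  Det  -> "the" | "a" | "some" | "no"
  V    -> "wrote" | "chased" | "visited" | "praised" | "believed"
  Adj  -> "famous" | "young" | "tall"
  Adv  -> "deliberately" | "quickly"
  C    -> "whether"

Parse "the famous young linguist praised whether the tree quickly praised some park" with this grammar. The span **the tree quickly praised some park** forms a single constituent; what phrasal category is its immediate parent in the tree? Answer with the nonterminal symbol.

CP

[S [NP [Det the] [AP [Adj famous] [AP [Adj young]]] [N linguist]] [VP [V praised] [CP [C whether] [S [NP [Det the] [N tree]] [VP [AdvP [Adv quickly]] [VP [V praised] [NP [Det some] [N park]]]]]]]]
The span 'the tree quickly praised some park' is the S node built by S → NP VP.
Its mother is the CP built by CP → C S.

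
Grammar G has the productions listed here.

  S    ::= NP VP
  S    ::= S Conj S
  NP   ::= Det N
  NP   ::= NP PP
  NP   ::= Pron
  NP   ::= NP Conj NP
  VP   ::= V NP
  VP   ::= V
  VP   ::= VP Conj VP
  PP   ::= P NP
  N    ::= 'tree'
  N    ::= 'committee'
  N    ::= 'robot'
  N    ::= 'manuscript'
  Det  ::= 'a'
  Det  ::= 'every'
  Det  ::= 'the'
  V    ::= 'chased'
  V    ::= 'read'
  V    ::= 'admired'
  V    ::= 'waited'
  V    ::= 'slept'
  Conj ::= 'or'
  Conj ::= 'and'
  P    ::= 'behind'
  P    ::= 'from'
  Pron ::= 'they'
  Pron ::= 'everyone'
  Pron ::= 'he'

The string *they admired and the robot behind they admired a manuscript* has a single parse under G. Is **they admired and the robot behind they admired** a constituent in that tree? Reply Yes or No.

No

[S [S [NP [Pron they]] [VP [V admired]]] [Conj and] [S [NP [NP [Det the] [N robot]] [PP [P behind] [NP [Pron they]]]] [VP [V admired] [NP [Det a] [N manuscript]]]]]
The smallest constituent containing 'they admired and the robot behind they admired' is the S spanning 'they admired and the robot behind they admired a manuscript'; no single node in the tree dominates exactly the given words.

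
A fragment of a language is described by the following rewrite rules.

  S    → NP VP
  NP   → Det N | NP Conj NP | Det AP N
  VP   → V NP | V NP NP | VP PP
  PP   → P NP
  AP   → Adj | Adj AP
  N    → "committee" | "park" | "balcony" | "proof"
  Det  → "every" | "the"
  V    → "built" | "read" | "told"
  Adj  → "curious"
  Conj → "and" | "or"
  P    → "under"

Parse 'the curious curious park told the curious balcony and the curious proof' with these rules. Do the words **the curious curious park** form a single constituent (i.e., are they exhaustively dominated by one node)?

[S [NP [Det the] [AP [Adj curious] [AP [Adj curious]]] [N park]] [VP [V told] [NP [NP [Det the] [AP [Adj curious]] [N balcony]] [Conj and] [NP [Det the] [AP [Adj curious]] [N proof]]]]]
The words 'the curious curious park' are exhaustively dominated by a single NP node (built by NP → Det AP N), so they form a constituent.

Yes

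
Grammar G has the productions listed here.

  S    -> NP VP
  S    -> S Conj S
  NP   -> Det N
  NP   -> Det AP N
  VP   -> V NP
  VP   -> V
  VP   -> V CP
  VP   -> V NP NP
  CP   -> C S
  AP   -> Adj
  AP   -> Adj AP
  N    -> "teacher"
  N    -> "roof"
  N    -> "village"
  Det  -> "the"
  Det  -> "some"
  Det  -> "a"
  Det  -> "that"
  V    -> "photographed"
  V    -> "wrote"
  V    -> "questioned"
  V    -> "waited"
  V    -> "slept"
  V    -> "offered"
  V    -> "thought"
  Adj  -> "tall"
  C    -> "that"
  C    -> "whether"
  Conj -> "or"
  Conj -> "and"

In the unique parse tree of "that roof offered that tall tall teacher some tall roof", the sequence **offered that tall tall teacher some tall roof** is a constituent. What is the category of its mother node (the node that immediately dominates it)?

S

[S [NP [Det that] [N roof]] [VP [V offered] [NP [Det that] [AP [Adj tall] [AP [Adj tall]]] [N teacher]] [NP [Det some] [AP [Adj tall]] [N roof]]]]
The span 'offered that tall tall teacher some tall roof' is the VP node built by VP → V NP NP.
Its mother is the S built by S → NP VP.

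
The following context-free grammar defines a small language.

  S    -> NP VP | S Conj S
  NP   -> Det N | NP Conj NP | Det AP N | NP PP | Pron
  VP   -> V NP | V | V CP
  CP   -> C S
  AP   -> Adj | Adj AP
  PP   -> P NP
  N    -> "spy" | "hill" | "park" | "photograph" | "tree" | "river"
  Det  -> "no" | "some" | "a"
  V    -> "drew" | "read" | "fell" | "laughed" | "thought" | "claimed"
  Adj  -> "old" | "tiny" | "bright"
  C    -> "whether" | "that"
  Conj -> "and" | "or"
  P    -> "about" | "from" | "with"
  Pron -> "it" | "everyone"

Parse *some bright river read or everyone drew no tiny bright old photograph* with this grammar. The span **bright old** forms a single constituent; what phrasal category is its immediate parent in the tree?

AP

S
  S
    NP
      Det: some
      AP
        Adj: bright
      N: river
    VP
      V: read
  Conj: or
  S
    NP
      Pron: everyone
    VP
      V: drew
      NP
        Det: no
        AP
          Adj: tiny
          AP
            Adj: bright
            AP
              Adj: old
        N: photograph
The span 'bright old' is the AP node built by AP → Adj AP.
Its mother is the AP built by AP → Adj AP.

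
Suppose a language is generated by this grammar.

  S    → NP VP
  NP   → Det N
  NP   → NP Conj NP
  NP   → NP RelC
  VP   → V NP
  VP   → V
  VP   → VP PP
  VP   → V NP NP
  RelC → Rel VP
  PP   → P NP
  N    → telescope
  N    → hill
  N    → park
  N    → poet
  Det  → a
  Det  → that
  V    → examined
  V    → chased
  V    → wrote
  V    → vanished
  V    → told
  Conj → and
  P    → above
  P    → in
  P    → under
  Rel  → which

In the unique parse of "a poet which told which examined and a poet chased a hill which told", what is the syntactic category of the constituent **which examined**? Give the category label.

RelC

S
  NP
    NP
      NP
        NP
          Det: a
          N: poet
        RelC
          Rel: which
          VP
            V: told
      RelC
        Rel: which
        VP
          V: examined
    Conj: and
    NP
      Det: a
      N: poet
  VP
    V: chased
    NP
      NP
        Det: a
        N: hill
      RelC
        Rel: which
        VP
          V: told
The span 'which examined' is the RelC node built by RelC → Rel VP.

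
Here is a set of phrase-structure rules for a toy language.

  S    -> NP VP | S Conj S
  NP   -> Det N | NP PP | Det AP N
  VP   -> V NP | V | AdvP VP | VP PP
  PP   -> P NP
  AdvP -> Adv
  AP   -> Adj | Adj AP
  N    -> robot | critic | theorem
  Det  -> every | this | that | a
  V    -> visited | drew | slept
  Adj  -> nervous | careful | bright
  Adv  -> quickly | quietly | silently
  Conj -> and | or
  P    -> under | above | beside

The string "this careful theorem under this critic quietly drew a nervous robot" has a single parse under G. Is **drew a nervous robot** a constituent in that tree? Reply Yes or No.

Yes

[S [NP [NP [Det this] [AP [Adj careful]] [N theorem]] [PP [P under] [NP [Det this] [N critic]]]] [VP [AdvP [Adv quietly]] [VP [V drew] [NP [Det a] [AP [Adj nervous]] [N robot]]]]]
The words 'drew a nervous robot' are exhaustively dominated by a single VP node (built by VP → V NP), so they form a constituent.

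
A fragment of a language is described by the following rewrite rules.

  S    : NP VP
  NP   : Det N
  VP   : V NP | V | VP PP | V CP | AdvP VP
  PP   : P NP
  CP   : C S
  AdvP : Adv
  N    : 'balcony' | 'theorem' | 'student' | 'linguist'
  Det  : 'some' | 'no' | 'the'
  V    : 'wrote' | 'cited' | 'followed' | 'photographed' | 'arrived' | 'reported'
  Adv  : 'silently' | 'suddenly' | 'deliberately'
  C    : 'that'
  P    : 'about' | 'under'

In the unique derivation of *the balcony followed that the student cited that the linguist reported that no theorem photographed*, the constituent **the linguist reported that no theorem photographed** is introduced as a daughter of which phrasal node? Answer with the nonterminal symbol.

[S [NP [Det the] [N balcony]] [VP [V followed] [CP [C that] [S [NP [Det the] [N student]] [VP [V cited] [CP [C that] [S [NP [Det the] [N linguist]] [VP [V reported] [CP [C that] [S [NP [Det no] [N theorem]] [VP [V photographed]]]]]]]]]]]]
The span 'the linguist reported that no theorem photographed' is the S node built by S → NP VP.
Its mother is the CP built by CP → C S.

CP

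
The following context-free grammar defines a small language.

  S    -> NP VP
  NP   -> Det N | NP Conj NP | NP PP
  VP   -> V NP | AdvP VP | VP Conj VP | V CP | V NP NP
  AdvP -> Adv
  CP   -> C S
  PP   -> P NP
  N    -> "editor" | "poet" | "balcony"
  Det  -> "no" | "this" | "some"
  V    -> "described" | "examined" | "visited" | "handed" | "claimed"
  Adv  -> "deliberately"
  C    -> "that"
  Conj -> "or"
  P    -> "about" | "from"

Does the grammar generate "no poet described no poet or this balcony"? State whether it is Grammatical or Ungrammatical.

[S [NP [Det no] [N poet]] [VP [V described] [NP [NP [Det no] [N poet]] [Conj or] [NP [Det this] [N balcony]]]]]
Each bracket corresponds to one application of a listed rule, so the string is derivable from S.

Grammatical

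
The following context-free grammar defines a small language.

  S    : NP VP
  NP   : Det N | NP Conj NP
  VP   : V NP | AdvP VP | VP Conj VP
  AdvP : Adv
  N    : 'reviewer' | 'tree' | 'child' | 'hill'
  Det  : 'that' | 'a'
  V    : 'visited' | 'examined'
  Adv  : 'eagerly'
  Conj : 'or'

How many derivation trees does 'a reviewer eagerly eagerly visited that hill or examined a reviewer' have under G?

Two of the 3 distinct bracketings:
[S [NP [Det a] [N reviewer]] [VP [AdvP [Adv eagerly]] [VP [AdvP [Adv eagerly]] [VP [VP [V visited] [NP [Det that] [N hill]]] [Conj or] [VP [V examined] [NP [Det a] [N reviewer]]]]]]]
[S [NP [Det a] [N reviewer]] [VP [AdvP [Adv eagerly]] [VP [VP [AdvP [Adv eagerly]] [VP [V visited] [NP [Det that] [N hill]]]] [Conj or] [VP [V examined] [NP [Det a] [N reviewer]]]]]]
The trees differ in how a recursive rule is bracketed over the same span.

3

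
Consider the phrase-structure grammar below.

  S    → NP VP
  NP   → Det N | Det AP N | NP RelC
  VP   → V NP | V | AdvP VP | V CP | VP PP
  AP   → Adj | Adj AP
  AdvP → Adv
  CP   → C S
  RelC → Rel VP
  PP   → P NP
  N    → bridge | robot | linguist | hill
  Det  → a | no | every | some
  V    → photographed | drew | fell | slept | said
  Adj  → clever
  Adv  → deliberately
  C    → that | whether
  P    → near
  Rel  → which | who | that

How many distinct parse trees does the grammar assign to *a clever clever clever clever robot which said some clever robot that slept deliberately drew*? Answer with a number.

The two bracketings:
[S [NP [NP [Det a] [AP [Adj clever] [AP [Adj clever] [AP [Adj clever] [AP [Adj clever]]]]] [N robot]] [RelC [Rel which] [VP [V said] [NP [NP [Det some] [AP [Adj clever]] [N robot]] [RelC [Rel that] [VP [V slept]]]]]]] [VP [AdvP [Adv deliberately]] [VP [V drew]]]]
[S [NP [NP [NP [Det a] [AP [Adj clever] [AP [Adj clever] [AP [Adj clever] [AP [Adj clever]]]]] [N robot]] [RelC [Rel which] [VP [V said] [NP [Det some] [AP [Adj clever]] [N robot]]]]] [RelC [Rel that] [VP [V slept]]]] [VP [AdvP [Adv deliberately]] [VP [V drew]]]]
The trees differ in how a recursive rule is bracketed over the same span.

2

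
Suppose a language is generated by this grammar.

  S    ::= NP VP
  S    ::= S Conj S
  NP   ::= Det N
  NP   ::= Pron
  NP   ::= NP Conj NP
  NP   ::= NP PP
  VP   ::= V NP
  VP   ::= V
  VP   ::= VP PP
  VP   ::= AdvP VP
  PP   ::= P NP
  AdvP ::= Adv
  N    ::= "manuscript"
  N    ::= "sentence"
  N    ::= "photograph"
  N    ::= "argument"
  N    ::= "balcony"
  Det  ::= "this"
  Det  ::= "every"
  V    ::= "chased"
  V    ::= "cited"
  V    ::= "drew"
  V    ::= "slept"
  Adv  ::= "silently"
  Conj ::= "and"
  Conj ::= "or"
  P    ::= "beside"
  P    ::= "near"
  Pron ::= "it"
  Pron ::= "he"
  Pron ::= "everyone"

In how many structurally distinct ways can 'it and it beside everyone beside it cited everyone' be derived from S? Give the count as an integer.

5

Two of the 5 distinct bracketings:
[S [NP [NP [Pron it]] [Conj and] [NP [NP [Pron it]] [PP [P beside] [NP [NP [Pron everyone]] [PP [P beside] [NP [Pron it]]]]]]] [VP [V cited] [NP [Pron everyone]]]]
[S [NP [NP [Pron it]] [Conj and] [NP [NP [NP [Pron it]] [PP [P beside] [NP [Pron everyone]]]] [PP [P beside] [NP [Pron it]]]]] [VP [V cited] [NP [Pron everyone]]]]
The trees differ in how a recursive rule is bracketed over the same span.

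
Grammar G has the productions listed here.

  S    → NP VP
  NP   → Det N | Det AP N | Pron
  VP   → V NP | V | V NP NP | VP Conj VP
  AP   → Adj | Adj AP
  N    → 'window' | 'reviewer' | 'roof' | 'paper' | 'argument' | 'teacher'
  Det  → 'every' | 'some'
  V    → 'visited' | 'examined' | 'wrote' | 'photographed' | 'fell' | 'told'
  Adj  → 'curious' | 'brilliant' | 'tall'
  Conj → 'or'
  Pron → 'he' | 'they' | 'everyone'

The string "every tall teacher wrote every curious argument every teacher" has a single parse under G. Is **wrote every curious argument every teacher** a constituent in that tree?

[S [NP [Det every] [AP [Adj tall]] [N teacher]] [VP [V wrote] [NP [Det every] [AP [Adj curious]] [N argument]] [NP [Det every] [N teacher]]]]
The words 'wrote every curious argument every teacher' are exhaustively dominated by a single VP node (built by VP → V NP NP), so they form a constituent.

Yes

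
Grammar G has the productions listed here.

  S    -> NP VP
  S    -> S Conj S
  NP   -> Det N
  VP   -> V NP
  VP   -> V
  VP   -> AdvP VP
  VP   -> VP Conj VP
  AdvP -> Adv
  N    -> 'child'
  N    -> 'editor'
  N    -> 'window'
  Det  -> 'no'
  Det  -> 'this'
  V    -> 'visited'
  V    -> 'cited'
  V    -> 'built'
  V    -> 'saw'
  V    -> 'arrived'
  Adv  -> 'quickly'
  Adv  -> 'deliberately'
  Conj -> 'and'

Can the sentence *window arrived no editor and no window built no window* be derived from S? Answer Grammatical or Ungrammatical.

Ungrammatical

For S → NP VP, no prefix of the string parses as an NP. The alternative S rule S → S Conj S likewise has no satisfying split.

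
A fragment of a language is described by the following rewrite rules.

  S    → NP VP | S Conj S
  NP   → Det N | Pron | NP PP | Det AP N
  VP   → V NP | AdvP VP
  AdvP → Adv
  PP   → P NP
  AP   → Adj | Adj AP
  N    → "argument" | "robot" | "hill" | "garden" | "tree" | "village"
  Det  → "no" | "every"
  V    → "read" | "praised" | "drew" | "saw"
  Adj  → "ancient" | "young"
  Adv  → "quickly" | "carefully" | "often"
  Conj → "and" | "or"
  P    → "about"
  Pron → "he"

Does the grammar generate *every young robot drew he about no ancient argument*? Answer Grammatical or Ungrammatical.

Grammatical

S
  NP
    Det: every
    AP
      Adj: young
    N: robot
  VP
    V: drew
    NP
      NP
        Pron: he
      PP
        P: about
        NP
          Det: no
          AP
            Adj: ancient
          N: argument
Each bracket corresponds to one application of a listed rule, so the string is derivable from S.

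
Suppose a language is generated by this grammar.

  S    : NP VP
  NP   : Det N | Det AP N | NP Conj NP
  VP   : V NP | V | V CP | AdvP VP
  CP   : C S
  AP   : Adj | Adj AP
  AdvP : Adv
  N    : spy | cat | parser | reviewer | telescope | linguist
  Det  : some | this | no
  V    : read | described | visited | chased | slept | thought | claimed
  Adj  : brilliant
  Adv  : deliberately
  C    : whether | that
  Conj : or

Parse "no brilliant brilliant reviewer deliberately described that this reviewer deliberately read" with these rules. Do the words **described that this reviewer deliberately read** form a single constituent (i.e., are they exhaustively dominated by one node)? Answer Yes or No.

[S [NP [Det no] [AP [Adj brilliant] [AP [Adj brilliant]]] [N reviewer]] [VP [AdvP [Adv deliberately]] [VP [V described] [CP [C that] [S [NP [Det this] [N reviewer]] [VP [AdvP [Adv deliberately]] [VP [V read]]]]]]]]
The words 'described that this reviewer deliberately read' are exhaustively dominated by a single VP node (built by VP → V CP), so they form a constituent.

Yes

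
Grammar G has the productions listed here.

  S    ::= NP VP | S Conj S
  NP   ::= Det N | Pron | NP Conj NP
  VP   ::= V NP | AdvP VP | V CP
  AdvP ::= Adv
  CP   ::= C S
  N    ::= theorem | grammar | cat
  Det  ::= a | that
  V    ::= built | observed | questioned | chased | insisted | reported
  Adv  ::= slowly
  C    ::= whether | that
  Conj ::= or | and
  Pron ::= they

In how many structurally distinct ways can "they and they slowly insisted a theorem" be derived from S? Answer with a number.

1

[S [NP [NP [Pron they]] [Conj and] [NP [Pron they]]] [VP [AdvP [Adv slowly]] [VP [V insisted] [NP [Det a] [N theorem]]]]]
No rule offers an alternative attachment or grouping for any span, so this is the only derivation.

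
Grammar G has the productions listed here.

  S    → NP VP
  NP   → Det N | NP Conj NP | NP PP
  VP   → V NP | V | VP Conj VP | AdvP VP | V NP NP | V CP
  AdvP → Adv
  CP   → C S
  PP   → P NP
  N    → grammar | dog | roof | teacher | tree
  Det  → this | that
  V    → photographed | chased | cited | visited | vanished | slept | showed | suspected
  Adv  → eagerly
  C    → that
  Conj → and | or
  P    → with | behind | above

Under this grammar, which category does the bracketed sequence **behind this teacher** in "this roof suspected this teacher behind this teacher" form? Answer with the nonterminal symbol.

[S [NP [Det this] [N roof]] [VP [V suspected] [NP [NP [Det this] [N teacher]] [PP [P behind] [NP [Det this] [N teacher]]]]]]
The span 'behind this teacher' is the PP node built by PP → P NP.

PP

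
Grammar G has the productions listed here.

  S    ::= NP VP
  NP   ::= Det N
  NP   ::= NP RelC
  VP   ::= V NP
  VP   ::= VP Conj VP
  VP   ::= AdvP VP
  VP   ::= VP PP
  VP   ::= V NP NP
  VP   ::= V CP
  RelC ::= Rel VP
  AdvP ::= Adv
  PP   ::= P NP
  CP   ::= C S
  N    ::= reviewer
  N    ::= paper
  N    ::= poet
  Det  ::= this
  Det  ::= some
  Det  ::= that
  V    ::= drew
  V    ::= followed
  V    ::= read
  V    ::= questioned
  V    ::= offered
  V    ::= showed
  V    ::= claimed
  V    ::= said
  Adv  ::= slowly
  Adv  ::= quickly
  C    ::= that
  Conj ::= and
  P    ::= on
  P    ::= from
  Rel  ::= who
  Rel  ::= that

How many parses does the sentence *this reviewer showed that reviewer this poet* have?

[S [NP [Det this] [N reviewer]] [VP [V showed] [NP [Det that] [N reviewer]] [NP [Det this] [N poet]]]]
No rule offers an alternative attachment or grouping for any span, so this is the only derivation.

1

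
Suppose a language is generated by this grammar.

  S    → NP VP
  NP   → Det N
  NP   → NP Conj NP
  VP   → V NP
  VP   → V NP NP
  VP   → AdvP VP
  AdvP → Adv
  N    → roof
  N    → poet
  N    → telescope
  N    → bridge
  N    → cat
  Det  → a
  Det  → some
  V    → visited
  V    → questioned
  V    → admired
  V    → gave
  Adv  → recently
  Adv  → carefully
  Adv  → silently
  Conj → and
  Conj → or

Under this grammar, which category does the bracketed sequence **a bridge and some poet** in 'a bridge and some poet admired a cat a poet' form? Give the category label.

NP

[S [NP [NP [Det a] [N bridge]] [Conj and] [NP [Det some] [N poet]]] [VP [V admired] [NP [Det a] [N cat]] [NP [Det a] [N poet]]]]
The span 'a bridge and some poet' is the NP node built by NP → NP Conj NP.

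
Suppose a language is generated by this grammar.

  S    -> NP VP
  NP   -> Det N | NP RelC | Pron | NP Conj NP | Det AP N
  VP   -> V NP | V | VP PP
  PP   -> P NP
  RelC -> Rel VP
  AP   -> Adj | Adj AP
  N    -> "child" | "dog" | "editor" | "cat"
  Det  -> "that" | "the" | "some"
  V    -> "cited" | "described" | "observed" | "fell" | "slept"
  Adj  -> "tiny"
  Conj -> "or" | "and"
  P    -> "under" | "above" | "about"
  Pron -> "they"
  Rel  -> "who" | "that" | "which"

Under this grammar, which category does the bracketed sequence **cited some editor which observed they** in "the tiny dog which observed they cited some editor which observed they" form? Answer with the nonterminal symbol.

VP

S
  NP
    NP
      Det: the
      AP
        Adj: tiny
      N: dog
    RelC
      Rel: which
      VP
        V: observed
        NP
          Pron: they
  VP
    V: cited
    NP
      NP
        Det: some
        N: editor
      RelC
        Rel: which
        VP
          V: observed
          NP
            Pron: they
The span 'cited some editor which observed they' is the VP node built by VP → V NP.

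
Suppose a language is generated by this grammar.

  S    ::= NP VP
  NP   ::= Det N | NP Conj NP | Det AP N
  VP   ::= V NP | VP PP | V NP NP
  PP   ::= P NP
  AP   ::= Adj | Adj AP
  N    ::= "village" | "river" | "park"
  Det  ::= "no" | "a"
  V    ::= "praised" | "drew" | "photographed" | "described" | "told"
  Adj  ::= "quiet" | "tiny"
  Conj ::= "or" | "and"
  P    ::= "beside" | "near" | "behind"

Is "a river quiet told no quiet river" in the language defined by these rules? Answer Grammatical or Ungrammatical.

An N word can never sit immediately before an Adj word in any string this grammar generates, so the substring 'river quiet' rules out a derivation.

Ungrammatical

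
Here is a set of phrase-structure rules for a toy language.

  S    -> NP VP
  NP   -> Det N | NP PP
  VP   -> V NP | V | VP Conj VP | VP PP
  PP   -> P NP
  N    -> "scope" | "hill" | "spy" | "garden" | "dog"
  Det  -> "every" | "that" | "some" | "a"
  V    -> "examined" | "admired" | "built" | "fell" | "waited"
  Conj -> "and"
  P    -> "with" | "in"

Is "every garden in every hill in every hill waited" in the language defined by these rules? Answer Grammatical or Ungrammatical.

[S [NP [NP [Det every] [N garden]] [PP [P in] [NP [NP [Det every] [N hill]] [PP [P in] [NP [Det every] [N hill]]]]]] [VP [V waited]]]
The bracketing above is licensed at every node by one of the given productions, with S at the root.

Grammatical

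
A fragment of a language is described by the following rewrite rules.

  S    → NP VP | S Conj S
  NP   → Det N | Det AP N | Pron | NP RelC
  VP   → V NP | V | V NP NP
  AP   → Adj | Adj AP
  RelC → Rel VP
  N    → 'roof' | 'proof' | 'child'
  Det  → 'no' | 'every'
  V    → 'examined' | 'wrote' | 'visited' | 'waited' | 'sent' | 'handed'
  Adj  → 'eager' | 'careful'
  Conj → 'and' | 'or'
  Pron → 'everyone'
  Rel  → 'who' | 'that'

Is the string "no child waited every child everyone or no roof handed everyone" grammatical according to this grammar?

S
  S
    NP
      Det: no
      N: child
    VP
      V: waited
      NP
        Det: every
        N: child
      NP
        Pron: everyone
  Conj: or
  S
    NP
      Det: no
      N: roof
    VP
      V: handed
      NP
        Pron: everyone
Every word is introduced by a lexical rule and the phrasal rules combine the resulting categories into a single S.

Grammatical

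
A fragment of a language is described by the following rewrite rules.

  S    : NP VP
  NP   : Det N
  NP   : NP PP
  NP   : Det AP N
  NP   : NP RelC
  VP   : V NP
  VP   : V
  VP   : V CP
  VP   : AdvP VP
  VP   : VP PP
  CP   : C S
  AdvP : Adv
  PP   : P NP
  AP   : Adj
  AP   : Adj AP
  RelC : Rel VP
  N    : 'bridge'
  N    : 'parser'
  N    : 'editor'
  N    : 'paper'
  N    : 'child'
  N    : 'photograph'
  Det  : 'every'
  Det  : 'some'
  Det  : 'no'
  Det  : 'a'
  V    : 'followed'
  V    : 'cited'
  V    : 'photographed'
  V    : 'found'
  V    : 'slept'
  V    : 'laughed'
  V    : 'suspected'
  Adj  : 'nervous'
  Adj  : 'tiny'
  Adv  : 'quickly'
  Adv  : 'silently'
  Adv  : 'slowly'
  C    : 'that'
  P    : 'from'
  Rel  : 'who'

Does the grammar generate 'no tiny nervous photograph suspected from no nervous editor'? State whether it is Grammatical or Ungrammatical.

Grammatical

S
  NP
    Det: no
    AP
      Adj: tiny
      AP
        Adj: nervous
    N: photograph
  VP
    VP
      V: suspected
    PP
      P: from
      NP
        Det: no
        AP
          Adj: nervous
        N: editor
Every word is introduced by a lexical rule and the phrasal rules combine the resulting categories into a single S.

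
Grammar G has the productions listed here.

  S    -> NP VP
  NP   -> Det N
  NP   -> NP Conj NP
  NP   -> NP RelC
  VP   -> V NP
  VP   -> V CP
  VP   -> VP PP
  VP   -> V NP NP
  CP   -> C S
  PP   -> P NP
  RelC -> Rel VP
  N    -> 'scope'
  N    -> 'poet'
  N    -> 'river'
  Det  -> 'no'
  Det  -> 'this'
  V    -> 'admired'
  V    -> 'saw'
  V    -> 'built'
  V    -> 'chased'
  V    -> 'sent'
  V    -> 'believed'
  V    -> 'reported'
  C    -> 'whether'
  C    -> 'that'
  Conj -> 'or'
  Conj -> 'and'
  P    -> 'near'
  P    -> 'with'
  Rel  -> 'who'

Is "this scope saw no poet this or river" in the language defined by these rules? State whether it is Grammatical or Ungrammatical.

Ungrammatical

A Det word can never sit immediately before a Conj word in any string this grammar generates, so the substring 'this or' rules out a derivation.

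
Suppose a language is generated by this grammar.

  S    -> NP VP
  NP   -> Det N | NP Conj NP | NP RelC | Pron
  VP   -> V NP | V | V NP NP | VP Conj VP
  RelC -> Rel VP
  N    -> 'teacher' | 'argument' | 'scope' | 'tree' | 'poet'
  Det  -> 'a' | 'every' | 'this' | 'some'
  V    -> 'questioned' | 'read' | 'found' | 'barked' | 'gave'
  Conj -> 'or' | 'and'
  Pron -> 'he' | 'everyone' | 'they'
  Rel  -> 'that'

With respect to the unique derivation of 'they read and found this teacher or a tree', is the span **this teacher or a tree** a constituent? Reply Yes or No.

Yes

[S [NP [Pron they]] [VP [VP [V read]] [Conj and] [VP [V found] [NP [NP [Det this] [N teacher]] [Conj or] [NP [Det a] [N tree]]]]]]
The words 'this teacher or a tree' are exhaustively dominated by a single NP node (built by NP → NP Conj NP), so they form a constituent.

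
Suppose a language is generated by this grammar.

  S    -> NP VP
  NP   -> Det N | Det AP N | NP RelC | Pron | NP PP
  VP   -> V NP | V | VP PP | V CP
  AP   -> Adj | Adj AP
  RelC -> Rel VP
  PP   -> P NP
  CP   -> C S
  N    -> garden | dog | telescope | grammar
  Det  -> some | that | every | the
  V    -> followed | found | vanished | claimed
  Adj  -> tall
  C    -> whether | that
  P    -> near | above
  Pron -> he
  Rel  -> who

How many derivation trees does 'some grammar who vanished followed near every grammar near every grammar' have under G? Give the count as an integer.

The two bracketings:
[S [NP [NP [Det some] [N grammar]] [RelC [Rel who] [VP [V vanished]]]] [VP [VP [V followed]] [PP [P near] [NP [NP [Det every] [N grammar]] [PP [P near] [NP [Det every] [N grammar]]]]]]]
[S [NP [NP [Det some] [N grammar]] [RelC [Rel who] [VP [V vanished]]]] [VP [VP [VP [V followed]] [PP [P near] [NP [Det every] [N grammar]]]] [PP [P near] [NP [Det every] [N grammar]]]]]
The difference turns on whether NP → NP PP is used at the relevant span, versus an alternative expansion of NP.

2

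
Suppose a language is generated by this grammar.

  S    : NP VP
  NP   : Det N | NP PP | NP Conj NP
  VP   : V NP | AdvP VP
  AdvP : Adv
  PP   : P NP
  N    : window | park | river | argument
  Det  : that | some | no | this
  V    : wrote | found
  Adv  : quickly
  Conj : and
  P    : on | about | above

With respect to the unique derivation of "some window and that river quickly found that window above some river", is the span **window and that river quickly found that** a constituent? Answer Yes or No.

No

[S [NP [NP [Det some] [N window]] [Conj and] [NP [Det that] [N river]]] [VP [AdvP [Adv quickly]] [VP [V found] [NP [NP [Det that] [N window]] [PP [P above] [NP [Det some] [N river]]]]]]]
The smallest constituent containing 'window and that river quickly found that' is the S spanning 'some window and that river quickly found that window above some river'; no single node in the tree dominates exactly the given words.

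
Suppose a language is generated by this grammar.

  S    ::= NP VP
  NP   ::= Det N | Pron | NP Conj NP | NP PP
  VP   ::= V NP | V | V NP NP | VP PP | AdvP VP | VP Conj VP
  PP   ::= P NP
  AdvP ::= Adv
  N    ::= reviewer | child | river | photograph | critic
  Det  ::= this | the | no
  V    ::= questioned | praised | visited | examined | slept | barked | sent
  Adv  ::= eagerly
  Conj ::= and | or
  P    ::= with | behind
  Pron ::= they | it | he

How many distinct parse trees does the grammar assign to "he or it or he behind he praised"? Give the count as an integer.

Two of the 5 distinct bracketings:
[S [NP [NP [Pron he]] [Conj or] [NP [NP [Pron it]] [Conj or] [NP [NP [Pron he]] [PP [P behind] [NP [Pron he]]]]]] [VP [V praised]]]
[S [NP [NP [Pron he]] [Conj or] [NP [NP [NP [Pron it]] [Conj or] [NP [Pron he]]] [PP [P behind] [NP [Pron he]]]]] [VP [V praised]]]
The trees differ in how a recursive rule is bracketed over the same span.

5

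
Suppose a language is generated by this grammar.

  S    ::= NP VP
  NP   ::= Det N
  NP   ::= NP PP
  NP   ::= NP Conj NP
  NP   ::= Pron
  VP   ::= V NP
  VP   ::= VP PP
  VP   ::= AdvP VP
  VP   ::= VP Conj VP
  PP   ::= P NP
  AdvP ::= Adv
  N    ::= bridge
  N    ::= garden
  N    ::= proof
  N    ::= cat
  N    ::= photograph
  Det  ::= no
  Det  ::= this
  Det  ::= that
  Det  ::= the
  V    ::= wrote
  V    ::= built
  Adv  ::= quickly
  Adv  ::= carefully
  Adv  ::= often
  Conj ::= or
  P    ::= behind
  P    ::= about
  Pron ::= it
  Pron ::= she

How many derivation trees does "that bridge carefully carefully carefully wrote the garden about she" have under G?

Two of the 5 distinct bracketings:
[S [NP [Det that] [N bridge]] [VP [VP [AdvP [Adv carefully]] [VP [AdvP [Adv carefully]] [VP [AdvP [Adv carefully]] [VP [V wrote] [NP [Det the] [N garden]]]]]] [PP [P about] [NP [Pron she]]]]]
[S [NP [Det that] [N bridge]] [VP [AdvP [Adv carefully]] [VP [VP [AdvP [Adv carefully]] [VP [AdvP [Adv carefully]] [VP [V wrote] [NP [Det the] [N garden]]]]] [PP [P about] [NP [Pron she]]]]]]
The trees differ in how a recursive rule is bracketed over the same span.

5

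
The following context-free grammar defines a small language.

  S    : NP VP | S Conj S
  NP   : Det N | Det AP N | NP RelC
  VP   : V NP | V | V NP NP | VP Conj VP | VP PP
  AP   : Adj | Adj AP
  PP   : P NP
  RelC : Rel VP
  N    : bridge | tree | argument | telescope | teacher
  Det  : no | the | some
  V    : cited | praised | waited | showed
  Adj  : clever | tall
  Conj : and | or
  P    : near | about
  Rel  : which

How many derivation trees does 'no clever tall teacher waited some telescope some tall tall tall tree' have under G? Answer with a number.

1

[S [NP [Det no] [AP [Adj clever] [AP [Adj tall]]] [N teacher]] [VP [V waited] [NP [Det some] [N telescope]] [NP [Det some] [AP [Adj tall] [AP [Adj tall] [AP [Adj tall]]]] [N tree]]]]
No rule offers an alternative attachment or grouping for any span, so this is the only derivation.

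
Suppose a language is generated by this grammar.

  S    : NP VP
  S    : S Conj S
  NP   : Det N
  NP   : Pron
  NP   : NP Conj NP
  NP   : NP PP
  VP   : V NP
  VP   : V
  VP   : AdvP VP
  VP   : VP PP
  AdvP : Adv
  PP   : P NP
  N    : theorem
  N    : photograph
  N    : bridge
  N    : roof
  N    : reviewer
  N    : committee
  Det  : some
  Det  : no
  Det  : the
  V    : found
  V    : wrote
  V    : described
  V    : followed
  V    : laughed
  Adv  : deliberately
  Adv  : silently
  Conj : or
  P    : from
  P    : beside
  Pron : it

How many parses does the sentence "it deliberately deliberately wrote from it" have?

3

Two of the 3 distinct bracketings:
[S [NP [Pron it]] [VP [AdvP [Adv deliberately]] [VP [AdvP [Adv deliberately]] [VP [VP [V wrote]] [PP [P from] [NP [Pron it]]]]]]]
[S [NP [Pron it]] [VP [AdvP [Adv deliberately]] [VP [VP [AdvP [Adv deliberately]] [VP [V wrote]]] [PP [P from] [NP [Pron it]]]]]]
The trees differ in how a recursive rule is bracketed over the same span.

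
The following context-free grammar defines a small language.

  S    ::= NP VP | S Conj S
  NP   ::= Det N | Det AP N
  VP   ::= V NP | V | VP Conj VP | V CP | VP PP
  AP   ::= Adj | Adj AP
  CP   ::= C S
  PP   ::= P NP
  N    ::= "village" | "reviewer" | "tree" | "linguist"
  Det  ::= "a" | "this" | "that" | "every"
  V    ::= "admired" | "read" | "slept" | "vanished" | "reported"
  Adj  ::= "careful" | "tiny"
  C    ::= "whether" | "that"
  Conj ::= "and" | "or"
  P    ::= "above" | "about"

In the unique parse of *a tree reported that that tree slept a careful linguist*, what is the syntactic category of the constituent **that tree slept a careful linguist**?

S

S
  NP
    Det: a
    N: tree
  VP
    V: reported
    CP
      C: that
      S
        NP
          Det: that
          N: tree
        VP
          V: slept
          NP
            Det: a
            AP
              Adj: careful
            N: linguist
The span 'that tree slept a careful linguist' is the S node built by S → NP VP.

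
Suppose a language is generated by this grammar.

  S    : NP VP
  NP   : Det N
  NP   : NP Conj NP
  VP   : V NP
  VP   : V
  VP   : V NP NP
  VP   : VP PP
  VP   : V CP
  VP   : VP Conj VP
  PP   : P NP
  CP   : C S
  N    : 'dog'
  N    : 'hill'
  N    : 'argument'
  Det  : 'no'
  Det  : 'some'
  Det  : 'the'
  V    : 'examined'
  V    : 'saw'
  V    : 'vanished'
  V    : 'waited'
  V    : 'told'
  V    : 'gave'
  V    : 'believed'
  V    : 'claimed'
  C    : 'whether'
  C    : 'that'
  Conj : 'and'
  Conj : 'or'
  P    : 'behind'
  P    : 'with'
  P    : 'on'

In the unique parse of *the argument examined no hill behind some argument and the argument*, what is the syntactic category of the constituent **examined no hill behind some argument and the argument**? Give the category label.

S
  NP
    Det: the
    N: argument
  VP
    VP
      V: examined
      NP
        Det: no
        N: hill
    PP
      P: behind
      NP
        NP
          Det: some
          N: argument
        Conj: and
        NP
          Det: the
          N: argument
The span 'examined no hill behind some argument and the argument' is the VP node built by VP → VP PP.

VP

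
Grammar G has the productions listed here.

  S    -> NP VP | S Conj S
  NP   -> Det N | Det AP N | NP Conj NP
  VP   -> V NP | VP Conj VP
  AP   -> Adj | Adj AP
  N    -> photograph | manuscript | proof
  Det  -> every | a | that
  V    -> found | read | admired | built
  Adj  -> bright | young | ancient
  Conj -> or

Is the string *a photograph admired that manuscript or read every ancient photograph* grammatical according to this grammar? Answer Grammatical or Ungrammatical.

[S [NP [Det a] [N photograph]] [VP [VP [V admired] [NP [Det that] [N manuscript]]] [Conj or] [VP [V read] [NP [Det every] [AP [Adj ancient]] [N photograph]]]]]
The bracketing above is licensed at every node by one of the given productions, with S at the root.

Grammatical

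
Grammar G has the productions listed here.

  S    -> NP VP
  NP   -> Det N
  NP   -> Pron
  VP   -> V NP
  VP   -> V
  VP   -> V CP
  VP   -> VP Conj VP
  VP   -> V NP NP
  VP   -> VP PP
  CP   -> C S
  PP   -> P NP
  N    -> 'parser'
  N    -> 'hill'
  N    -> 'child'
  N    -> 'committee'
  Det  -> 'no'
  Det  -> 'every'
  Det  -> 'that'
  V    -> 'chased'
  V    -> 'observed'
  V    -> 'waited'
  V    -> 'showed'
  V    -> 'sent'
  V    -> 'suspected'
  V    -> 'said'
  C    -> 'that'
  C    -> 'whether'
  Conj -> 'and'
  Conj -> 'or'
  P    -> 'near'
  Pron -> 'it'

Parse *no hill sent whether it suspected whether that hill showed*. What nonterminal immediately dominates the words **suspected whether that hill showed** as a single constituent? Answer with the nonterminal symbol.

[S [NP [Det no] [N hill]] [VP [V sent] [CP [C whether] [S [NP [Pron it]] [VP [V suspected] [CP [C whether] [S [NP [Det that] [N hill]] [VP [V showed]]]]]]]]]
The span 'suspected whether that hill showed' is the VP node built by VP → V CP.

VP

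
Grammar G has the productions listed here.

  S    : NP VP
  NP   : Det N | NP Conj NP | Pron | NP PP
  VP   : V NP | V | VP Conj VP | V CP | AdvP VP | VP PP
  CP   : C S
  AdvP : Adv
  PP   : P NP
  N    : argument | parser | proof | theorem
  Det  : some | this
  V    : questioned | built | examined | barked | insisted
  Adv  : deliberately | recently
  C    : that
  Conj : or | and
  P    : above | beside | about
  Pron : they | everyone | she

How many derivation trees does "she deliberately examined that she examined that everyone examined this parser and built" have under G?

4

Two of the 4 distinct bracketings:
[S [NP [Pron she]] [VP [VP [AdvP [Adv deliberately]] [VP [V examined] [CP [C that] [S [NP [Pron she]] [VP [V examined] [CP [C that] [S [NP [Pron everyone]] [VP [V examined] [NP [Det this] [N parser]]]]]]]]]] [Conj and] [VP [V built]]]]
[S [NP [Pron she]] [VP [AdvP [Adv deliberately]] [VP [VP [V examined] [CP [C that] [S [NP [Pron she]] [VP [V examined] [CP [C that] [S [NP [Pron everyone]] [VP [V examined] [NP [Det this] [N parser]]]]]]]]] [Conj and] [VP [V built]]]]]
The trees differ in how a recursive rule is bracketed over the same span.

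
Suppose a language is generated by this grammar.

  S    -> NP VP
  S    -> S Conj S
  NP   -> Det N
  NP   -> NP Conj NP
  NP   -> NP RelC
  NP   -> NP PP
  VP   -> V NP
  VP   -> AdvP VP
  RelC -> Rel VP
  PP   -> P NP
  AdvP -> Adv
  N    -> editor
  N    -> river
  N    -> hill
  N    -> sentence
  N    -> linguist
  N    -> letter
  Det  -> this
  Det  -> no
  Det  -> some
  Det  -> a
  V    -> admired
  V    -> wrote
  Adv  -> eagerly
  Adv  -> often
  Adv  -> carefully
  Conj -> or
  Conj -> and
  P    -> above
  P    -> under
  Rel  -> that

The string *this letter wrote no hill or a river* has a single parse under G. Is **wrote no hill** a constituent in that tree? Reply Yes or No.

[S [NP [Det this] [N letter]] [VP [V wrote] [NP [NP [Det no] [N hill]] [Conj or] [NP [Det a] [N river]]]]]
The smallest constituent containing 'wrote no hill' is the VP spanning 'wrote no hill or a river'; no single node in the tree dominates exactly the given words.

No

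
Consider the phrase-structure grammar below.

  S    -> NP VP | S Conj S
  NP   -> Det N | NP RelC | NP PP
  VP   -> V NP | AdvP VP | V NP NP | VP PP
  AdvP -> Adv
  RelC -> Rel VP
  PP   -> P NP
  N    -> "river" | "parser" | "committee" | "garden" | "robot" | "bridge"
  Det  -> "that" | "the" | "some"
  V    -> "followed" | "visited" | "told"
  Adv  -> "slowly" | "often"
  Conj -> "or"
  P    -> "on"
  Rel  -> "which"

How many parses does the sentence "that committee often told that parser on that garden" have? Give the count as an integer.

3

Two of the 3 distinct bracketings:
[S [NP [Det that] [N committee]] [VP [AdvP [Adv often]] [VP [V told] [NP [NP [Det that] [N parser]] [PP [P on] [NP [Det that] [N garden]]]]]]]
[S [NP [Det that] [N committee]] [VP [AdvP [Adv often]] [VP [VP [V told] [NP [Det that] [N parser]]] [PP [P on] [NP [Det that] [N garden]]]]]]
The difference turns on whether NP → NP PP is used at the relevant span, versus an alternative expansion of NP.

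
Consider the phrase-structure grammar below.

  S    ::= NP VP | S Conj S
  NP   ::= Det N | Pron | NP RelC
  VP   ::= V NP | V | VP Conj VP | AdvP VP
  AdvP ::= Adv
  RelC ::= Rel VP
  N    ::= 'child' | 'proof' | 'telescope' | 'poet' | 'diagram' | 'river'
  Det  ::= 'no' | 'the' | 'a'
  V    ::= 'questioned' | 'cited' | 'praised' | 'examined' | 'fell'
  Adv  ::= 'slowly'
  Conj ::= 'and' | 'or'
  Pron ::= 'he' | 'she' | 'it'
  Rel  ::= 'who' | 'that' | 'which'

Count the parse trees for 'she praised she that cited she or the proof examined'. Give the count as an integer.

1

[S [S [NP [Pron she]] [VP [V praised] [NP [NP [Pron she]] [RelC [Rel that] [VP [V cited] [NP [Pron she]]]]]]] [Conj or] [S [NP [Det the] [N proof]] [VP [V examined]]]]
No rule offers an alternative attachment or grouping for any span, so this is the only derivation.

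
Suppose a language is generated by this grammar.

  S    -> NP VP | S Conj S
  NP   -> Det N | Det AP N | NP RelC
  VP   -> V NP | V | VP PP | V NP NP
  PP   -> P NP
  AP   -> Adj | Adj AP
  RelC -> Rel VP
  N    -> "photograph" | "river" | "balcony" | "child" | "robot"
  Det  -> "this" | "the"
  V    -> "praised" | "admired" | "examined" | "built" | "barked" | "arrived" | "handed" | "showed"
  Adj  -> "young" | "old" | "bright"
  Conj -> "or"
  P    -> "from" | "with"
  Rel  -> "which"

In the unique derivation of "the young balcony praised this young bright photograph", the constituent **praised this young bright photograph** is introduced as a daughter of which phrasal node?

S
  NP
    Det: the
    AP
      Adj: young
    N: balcony
  VP
    V: praised
    NP
      Det: this
      AP
        Adj: young
        AP
          Adj: bright
      N: photograph
The span 'praised this young bright photograph' is the VP node built by VP → V NP.
Its mother is the S built by S → NP VP.

S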